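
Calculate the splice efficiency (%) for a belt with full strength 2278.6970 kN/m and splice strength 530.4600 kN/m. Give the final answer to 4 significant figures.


Eff = 530.4600 / 2278.6970 * 100
Eff = 23.28 %


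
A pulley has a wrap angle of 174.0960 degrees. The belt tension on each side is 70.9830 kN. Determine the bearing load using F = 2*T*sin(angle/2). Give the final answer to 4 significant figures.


F = 2 * 70.9830 * sin(174.0960/2 deg)
F = 141.8 kN


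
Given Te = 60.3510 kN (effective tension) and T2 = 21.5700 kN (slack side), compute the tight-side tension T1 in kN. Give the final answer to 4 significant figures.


T1 = Te + T2 = 60.3510 + 21.5700
T1 = 81.92 kN


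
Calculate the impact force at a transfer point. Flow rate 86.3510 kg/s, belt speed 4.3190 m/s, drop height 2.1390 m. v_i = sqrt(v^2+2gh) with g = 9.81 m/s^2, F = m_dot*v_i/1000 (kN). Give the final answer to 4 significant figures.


v_i = sqrt(4.3190^2 + 2*9.81*2.1390) = 7.78595 m/s
F = 86.3510 * 7.78595 / 1000
F = 0.6723 kN


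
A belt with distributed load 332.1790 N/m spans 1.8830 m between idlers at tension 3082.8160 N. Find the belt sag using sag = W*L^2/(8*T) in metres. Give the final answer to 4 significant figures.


sag = 332.1790 * 1.8830^2 / (8 * 3082.8160)
sag = 0.04776 m


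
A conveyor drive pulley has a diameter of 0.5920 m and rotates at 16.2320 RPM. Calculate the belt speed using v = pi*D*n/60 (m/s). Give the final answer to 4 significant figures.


v = pi * 0.5920 * 16.2320 / 60
v = 0.5031 m/s


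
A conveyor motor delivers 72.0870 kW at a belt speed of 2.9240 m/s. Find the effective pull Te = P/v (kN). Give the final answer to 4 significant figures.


Te = P / v = 72.0870 / 2.9240
Te = 24.65 kN


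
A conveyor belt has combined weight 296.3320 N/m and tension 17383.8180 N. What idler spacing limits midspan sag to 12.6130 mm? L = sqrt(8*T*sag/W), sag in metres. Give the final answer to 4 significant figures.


sag = 12.6130/1000 = 0.012613 m
L = sqrt(8 * 17383.8180 * 0.012613 / 296.3320)
L = 2.433 m


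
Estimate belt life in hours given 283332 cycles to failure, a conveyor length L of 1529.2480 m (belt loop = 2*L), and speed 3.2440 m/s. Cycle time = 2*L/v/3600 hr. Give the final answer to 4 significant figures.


cycle_time = 2 * 1529.2480 / 3.2440 / 3600 = 0.261893 hr
life = 283332 * 0.261893 = 74200 hours


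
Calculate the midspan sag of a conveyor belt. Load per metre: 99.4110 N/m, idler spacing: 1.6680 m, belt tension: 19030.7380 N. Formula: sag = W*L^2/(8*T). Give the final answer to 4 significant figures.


sag = 99.4110 * 1.6680^2 / (8 * 19030.7380)
sag = 0.001817 m


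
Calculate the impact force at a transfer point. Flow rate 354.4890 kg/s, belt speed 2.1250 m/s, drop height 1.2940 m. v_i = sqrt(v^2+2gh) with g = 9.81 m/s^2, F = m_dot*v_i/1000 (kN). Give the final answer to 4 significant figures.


v_i = sqrt(2.1250^2 + 2*9.81*1.2940) = 5.46845 m/s
F = 354.4890 * 5.46845 / 1000
F = 1.939 kN


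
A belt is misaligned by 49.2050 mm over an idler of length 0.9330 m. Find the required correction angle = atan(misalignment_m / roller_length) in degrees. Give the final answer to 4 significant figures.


misalign_m = 49.2050 / 1000 = 0.049205 m
angle = atan(0.049205 / 0.9330)
angle = 3.019 deg


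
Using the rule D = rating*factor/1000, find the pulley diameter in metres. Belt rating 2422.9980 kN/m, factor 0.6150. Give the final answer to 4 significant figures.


D = 2422.9980 * 0.6150 / 1000
D = 1.490 m


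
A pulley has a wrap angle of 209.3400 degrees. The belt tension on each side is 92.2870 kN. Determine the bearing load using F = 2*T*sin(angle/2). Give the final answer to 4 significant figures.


F = 2 * 92.2870 * sin(209.3400/2 deg)
F = 178.6 kN


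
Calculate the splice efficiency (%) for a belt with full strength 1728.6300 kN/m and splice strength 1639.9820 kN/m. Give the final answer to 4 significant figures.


Eff = 1639.9820 / 1728.6300 * 100
Eff = 94.87 %


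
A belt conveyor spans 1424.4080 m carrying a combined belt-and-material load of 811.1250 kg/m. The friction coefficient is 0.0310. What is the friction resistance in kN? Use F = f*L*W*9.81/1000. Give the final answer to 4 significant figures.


F = 0.0310 * 1424.4080 * 811.1250 * 9.81 / 1000
F = 351.4 kN


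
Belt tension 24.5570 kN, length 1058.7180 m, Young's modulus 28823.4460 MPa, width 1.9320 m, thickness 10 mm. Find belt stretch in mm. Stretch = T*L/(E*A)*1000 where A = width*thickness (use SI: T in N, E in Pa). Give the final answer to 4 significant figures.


A = 1.9320 * 0.01 = 0.01932 m^2
Stretch = 24.5570*1000 * 1058.7180 / (28823.4460e6 * 0.01932) * 1000
Stretch = 46.69 mm


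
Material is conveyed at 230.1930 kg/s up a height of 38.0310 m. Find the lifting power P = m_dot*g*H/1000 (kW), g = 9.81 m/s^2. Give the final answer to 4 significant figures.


P = 230.1930 * 9.81 * 38.0310 / 1000
P = 85.88 kW


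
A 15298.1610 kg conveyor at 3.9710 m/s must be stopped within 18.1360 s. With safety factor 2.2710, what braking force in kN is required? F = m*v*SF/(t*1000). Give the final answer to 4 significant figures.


F = 15298.1610 * 3.9710 / 18.1360 * 2.2710 / 1000
F = 7.607 kN


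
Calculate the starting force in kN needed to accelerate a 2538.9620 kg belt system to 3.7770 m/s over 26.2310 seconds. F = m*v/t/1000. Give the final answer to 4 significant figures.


F = 2538.9620 * 3.7770 / 26.2310 / 1000
F = 0.3656 kN


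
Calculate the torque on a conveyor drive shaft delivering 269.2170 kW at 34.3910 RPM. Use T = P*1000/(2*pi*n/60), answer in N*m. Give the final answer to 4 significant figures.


omega = 2*pi*34.3910/60 = 3.60142 rad/s
T = 269.2170*1000 / 3.60142
T = 74750 N*m


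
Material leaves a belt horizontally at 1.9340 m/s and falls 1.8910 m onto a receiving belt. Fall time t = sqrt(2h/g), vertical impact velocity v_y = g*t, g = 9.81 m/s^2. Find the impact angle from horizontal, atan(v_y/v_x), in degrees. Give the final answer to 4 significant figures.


t = sqrt(2*1.8910/9.81) = 0.620907 s
v_y = 9.81 * 0.620907 = 6.0911 m/s
angle = atan(6.0911 / 1.9340) = 72.38 deg


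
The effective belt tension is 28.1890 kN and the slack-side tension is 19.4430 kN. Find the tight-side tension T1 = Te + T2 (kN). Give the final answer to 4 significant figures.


T1 = Te + T2 = 28.1890 + 19.4430
T1 = 47.63 kN


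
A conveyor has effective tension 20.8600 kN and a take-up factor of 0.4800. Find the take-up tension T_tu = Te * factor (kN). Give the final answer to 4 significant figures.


T_tu = 20.8600 * 0.4800
T_tu = 10.01 kN


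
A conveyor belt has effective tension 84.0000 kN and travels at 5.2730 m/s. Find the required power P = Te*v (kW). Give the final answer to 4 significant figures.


P = Te * v = 84.0000 * 5.2730
P = 442.9 kW


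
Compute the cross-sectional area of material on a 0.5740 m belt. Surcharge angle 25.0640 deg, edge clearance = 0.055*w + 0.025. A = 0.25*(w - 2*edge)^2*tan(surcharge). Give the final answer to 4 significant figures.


edge = 0.055*0.5740 + 0.025 = 0.05657 m
ew = 0.5740 - 2*0.05657 = 0.46086 m
A = 0.25 * 0.46086^2 * tan(25.0640 deg)
A = 0.02483 m^2


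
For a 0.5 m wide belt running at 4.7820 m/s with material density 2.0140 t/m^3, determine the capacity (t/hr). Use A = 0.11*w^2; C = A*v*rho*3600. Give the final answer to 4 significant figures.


A = 0.11 * 0.5^2 = 0.0275 m^2
C = 0.0275 * 4.7820 * 2.0140 * 3600
C = 953.5 t/hr


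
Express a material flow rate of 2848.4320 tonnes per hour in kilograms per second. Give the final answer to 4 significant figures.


m_dot = 2848.4320 * 1000 / 3600
m_dot = 791.2 kg/s


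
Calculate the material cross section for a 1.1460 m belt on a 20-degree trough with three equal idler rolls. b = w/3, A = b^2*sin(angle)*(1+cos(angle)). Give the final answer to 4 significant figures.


b = 1.1460/3 = 0.382 m
A = 0.382^2 * sin(20 deg) * (1 + cos(20 deg))
A = 0.09681 m^2


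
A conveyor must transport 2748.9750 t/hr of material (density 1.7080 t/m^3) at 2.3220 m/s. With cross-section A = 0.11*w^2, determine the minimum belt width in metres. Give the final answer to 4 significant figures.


A_req = 2748.9750 / (2.3220 * 1.7080 * 3600) = 0.192539 m^2
w = sqrt(0.192539 / 0.11)
w = 1.323 m


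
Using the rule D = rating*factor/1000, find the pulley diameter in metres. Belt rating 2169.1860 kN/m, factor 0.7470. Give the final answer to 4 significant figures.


D = 2169.1860 * 0.7470 / 1000
D = 1.620 m


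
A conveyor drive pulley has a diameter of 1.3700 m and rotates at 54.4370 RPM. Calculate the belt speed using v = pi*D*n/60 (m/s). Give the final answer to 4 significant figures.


v = pi * 1.3700 * 54.4370 / 60
v = 3.905 m/s


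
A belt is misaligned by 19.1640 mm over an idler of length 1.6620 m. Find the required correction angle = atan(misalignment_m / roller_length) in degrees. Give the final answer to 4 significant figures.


misalign_m = 19.1640 / 1000 = 0.019164 m
angle = atan(0.019164 / 1.6620)
angle = 0.6606 deg


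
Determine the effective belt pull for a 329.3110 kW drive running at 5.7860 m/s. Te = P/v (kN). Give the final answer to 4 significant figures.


Te = P / v = 329.3110 / 5.7860
Te = 56.92 kN


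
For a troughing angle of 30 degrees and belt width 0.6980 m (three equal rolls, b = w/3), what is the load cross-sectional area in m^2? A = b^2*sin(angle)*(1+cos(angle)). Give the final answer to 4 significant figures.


b = 0.6980/3 = 0.232667 m
A = 0.232667^2 * sin(30 deg) * (1 + cos(30 deg))
A = 0.05051 m^2


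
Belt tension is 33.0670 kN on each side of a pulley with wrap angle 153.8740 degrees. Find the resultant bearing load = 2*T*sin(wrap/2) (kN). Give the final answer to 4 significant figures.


F = 2 * 33.0670 * sin(153.8740/2 deg)
F = 64.42 kN


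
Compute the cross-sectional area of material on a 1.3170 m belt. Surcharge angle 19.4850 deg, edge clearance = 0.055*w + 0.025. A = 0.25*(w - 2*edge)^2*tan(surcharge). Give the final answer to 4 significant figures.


edge = 0.055*1.3170 + 0.025 = 0.097435 m
ew = 1.3170 - 2*0.097435 = 1.12213 m
A = 0.25 * 1.12213^2 * tan(19.4850 deg)
A = 0.1114 m^2


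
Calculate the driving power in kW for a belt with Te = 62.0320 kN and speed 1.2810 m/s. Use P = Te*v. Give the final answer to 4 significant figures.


P = Te * v = 62.0320 * 1.2810
P = 79.46 kW


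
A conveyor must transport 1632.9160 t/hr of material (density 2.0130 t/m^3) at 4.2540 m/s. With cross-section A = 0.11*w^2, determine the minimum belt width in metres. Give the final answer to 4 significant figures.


A_req = 1632.9160 / (4.2540 * 2.0130 * 3600) = 0.0529688 m^2
w = sqrt(0.0529688 / 0.11)
w = 0.6939 m


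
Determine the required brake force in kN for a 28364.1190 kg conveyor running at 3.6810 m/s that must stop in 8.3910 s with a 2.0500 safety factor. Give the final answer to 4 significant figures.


F = 28364.1190 * 3.6810 / 8.3910 * 2.0500 / 1000
F = 25.51 kN


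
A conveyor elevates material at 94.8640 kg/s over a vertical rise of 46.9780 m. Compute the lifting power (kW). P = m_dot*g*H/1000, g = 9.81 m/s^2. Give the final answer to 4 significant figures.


P = 94.8640 * 9.81 * 46.9780 / 1000
P = 43.72 kW


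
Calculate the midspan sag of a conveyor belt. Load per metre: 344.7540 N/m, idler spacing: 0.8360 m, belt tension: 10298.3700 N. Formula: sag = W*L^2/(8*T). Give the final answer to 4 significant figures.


sag = 344.7540 * 0.8360^2 / (8 * 10298.3700)
sag = 0.002925 m


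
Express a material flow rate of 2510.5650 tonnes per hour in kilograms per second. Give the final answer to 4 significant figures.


m_dot = 2510.5650 * 1000 / 3600
m_dot = 697.4 kg/s


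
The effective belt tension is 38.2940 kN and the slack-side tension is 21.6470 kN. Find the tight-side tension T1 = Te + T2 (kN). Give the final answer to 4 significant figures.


T1 = Te + T2 = 38.2940 + 21.6470
T1 = 59.94 kN


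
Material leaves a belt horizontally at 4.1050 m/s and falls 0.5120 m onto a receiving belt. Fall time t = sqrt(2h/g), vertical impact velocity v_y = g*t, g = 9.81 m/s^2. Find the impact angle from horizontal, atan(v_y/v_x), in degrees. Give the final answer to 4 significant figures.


t = sqrt(2*0.5120/9.81) = 0.323084 s
v_y = 9.81 * 0.323084 = 3.16945 m/s
angle = atan(3.16945 / 4.1050) = 37.67 deg


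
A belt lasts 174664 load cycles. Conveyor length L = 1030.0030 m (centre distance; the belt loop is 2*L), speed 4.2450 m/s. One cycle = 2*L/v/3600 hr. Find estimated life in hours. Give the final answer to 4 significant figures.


cycle_time = 2 * 1030.0030 / 4.2450 / 3600 = 0.1348 hr
life = 174664 * 0.1348 = 23540 hours


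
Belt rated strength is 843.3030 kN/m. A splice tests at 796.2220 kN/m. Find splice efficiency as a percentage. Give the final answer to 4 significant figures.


Eff = 796.2220 / 843.3030 * 100
Eff = 94.42 %


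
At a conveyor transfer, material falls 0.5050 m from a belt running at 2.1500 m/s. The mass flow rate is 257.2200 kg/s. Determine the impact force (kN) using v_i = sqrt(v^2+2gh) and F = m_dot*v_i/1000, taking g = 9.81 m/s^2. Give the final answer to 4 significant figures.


v_i = sqrt(2.1500^2 + 2*9.81*0.5050) = 3.8119 m/s
F = 257.2200 * 3.8119 / 1000
F = 0.9805 kN


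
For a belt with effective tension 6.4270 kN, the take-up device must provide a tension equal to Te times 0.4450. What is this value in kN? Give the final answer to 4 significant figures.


T_tu = 6.4270 * 0.4450
T_tu = 2.860 kN


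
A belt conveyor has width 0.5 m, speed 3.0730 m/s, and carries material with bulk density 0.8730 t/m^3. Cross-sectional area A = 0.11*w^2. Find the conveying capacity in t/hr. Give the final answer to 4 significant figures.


A = 0.11 * 0.5^2 = 0.0275 m^2
C = 0.0275 * 3.0730 * 0.8730 * 3600
C = 265.6 t/hr


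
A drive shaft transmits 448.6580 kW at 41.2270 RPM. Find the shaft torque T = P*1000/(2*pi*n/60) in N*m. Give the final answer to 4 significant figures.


omega = 2*pi*41.2270/60 = 4.31728 rad/s
T = 448.6580*1000 / 4.31728
T = 103900 N*m


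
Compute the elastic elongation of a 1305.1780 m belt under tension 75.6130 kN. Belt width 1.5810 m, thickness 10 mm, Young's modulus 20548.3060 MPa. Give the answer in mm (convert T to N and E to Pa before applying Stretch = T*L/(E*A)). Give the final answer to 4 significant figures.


A = 1.5810 * 0.01 = 0.01581 m^2
Stretch = 75.6130*1000 * 1305.1780 / (20548.3060e6 * 0.01581) * 1000
Stretch = 303.8 mm


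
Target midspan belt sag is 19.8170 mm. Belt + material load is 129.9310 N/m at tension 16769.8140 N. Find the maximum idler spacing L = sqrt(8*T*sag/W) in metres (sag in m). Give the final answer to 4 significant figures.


sag = 19.8170/1000 = 0.019817 m
L = sqrt(8 * 16769.8140 * 0.019817 / 129.9310)
L = 4.523 m


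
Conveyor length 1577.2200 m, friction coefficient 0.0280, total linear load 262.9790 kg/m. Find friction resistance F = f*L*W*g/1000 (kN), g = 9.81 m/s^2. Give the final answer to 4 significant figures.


F = 0.0280 * 1577.2200 * 262.9790 * 9.81 / 1000
F = 113.9 kN


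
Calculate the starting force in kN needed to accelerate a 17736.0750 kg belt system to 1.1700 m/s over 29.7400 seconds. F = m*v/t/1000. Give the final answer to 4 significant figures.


F = 17736.0750 * 1.1700 / 29.7400 / 1000
F = 0.6978 kN


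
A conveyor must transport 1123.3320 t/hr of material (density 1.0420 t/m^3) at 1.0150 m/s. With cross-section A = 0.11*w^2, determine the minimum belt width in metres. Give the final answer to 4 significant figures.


A_req = 1123.3320 / (1.0150 * 1.0420 * 3600) = 0.295034 m^2
w = sqrt(0.295034 / 0.11)
w = 1.638 m


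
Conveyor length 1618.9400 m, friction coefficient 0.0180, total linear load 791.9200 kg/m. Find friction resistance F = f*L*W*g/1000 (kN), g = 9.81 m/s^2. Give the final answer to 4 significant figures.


F = 0.0180 * 1618.9400 * 791.9200 * 9.81 / 1000
F = 226.4 kN


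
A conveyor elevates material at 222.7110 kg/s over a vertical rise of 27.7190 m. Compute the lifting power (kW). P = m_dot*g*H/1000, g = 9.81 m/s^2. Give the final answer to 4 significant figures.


P = 222.7110 * 9.81 * 27.7190 / 1000
P = 60.56 kW


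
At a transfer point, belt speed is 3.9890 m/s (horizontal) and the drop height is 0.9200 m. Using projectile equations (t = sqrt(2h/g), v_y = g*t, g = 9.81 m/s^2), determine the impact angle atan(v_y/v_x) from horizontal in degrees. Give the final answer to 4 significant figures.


t = sqrt(2*0.9200/9.81) = 0.433086 s
v_y = 9.81 * 0.433086 = 4.24857 m/s
angle = atan(4.24857 / 3.9890) = 46.80 deg


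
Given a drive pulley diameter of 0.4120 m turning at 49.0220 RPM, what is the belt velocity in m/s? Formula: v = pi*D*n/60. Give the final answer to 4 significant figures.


v = pi * 0.4120 * 49.0220 / 60
v = 1.058 m/s


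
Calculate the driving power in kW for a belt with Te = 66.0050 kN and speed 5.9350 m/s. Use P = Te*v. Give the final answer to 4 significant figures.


P = Te * v = 66.0050 * 5.9350
P = 391.7 kW


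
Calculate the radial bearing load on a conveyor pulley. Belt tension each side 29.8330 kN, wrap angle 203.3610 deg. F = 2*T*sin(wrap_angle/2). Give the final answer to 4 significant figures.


F = 2 * 29.8330 * sin(203.3610/2 deg)
F = 58.43 kN


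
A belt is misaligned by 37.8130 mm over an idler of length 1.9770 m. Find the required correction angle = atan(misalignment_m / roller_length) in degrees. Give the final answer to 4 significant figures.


misalign_m = 37.8130 / 1000 = 0.037813 m
angle = atan(0.037813 / 1.9770)
angle = 1.096 deg


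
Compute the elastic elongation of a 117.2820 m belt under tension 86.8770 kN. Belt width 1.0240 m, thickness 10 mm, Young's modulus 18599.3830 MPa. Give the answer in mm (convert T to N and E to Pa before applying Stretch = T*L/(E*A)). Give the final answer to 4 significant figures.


A = 1.0240 * 0.01 = 0.01024 m^2
Stretch = 86.8770*1000 * 117.2820 / (18599.3830e6 * 0.01024) * 1000
Stretch = 53.50 mm


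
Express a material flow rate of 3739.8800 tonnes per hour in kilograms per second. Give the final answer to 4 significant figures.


m_dot = 3739.8800 * 1000 / 3600
m_dot = 1039 kg/s


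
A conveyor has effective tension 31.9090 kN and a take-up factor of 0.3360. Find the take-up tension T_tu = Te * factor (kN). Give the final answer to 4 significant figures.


T_tu = 31.9090 * 0.3360
T_tu = 10.72 kN


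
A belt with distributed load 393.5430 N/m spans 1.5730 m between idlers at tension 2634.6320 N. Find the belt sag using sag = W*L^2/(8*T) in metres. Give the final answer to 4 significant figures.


sag = 393.5430 * 1.5730^2 / (8 * 2634.6320)
sag = 0.04620 m


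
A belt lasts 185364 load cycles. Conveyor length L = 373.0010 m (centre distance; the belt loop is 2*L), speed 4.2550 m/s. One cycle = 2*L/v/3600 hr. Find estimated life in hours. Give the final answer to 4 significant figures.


cycle_time = 2 * 373.0010 / 4.2550 / 3600 = 0.048701 hr
life = 185364 * 0.048701 = 9027 hours


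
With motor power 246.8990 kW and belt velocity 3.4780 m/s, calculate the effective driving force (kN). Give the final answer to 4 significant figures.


Te = P / v = 246.8990 / 3.4780
Te = 70.99 kN


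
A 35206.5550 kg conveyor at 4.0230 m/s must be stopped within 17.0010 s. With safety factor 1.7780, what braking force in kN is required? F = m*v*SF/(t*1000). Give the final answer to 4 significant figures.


F = 35206.5550 * 4.0230 / 17.0010 * 1.7780 / 1000
F = 14.81 kN


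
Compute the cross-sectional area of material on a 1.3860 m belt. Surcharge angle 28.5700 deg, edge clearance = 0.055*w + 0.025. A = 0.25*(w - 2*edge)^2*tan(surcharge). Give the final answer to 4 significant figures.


edge = 0.055*1.3860 + 0.025 = 0.10123 m
ew = 1.3860 - 2*0.10123 = 1.18354 m
A = 0.25 * 1.18354^2 * tan(28.5700 deg)
A = 0.1907 m^2


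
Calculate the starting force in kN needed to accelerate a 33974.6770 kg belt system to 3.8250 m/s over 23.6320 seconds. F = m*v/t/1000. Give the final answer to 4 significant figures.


F = 33974.6770 * 3.8250 / 23.6320 / 1000
F = 5.499 kN


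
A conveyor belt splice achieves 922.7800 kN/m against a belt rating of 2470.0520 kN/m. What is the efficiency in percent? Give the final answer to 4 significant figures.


Eff = 922.7800 / 2470.0520 * 100
Eff = 37.36 %


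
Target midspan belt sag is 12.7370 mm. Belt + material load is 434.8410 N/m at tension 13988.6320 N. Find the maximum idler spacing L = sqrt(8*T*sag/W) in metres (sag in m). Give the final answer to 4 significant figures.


sag = 12.7370/1000 = 0.012737 m
L = sqrt(8 * 13988.6320 * 0.012737 / 434.8410)
L = 1.811 m


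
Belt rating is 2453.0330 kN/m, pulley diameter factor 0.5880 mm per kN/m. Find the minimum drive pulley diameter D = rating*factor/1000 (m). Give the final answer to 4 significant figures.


D = 2453.0330 * 0.5880 / 1000
D = 1.442 m


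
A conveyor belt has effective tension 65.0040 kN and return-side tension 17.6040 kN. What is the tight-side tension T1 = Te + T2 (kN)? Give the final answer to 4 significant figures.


T1 = Te + T2 = 65.0040 + 17.6040
T1 = 82.61 kN


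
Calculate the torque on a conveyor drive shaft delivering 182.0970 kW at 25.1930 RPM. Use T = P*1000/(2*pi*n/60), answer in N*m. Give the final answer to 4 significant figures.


omega = 2*pi*25.1930/60 = 2.6382 rad/s
T = 182.0970*1000 / 2.6382
T = 69020 N*m


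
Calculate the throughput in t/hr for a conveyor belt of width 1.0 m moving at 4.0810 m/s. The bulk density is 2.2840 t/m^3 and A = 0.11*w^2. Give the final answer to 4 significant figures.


A = 0.11 * 1.0^2 = 0.11 m^2
C = 0.11 * 4.0810 * 2.2840 * 3600
C = 3691 t/hr


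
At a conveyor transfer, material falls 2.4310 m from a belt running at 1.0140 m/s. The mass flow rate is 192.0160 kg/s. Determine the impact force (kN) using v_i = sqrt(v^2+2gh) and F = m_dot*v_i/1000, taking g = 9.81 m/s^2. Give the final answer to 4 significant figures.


v_i = sqrt(1.0140^2 + 2*9.81*2.4310) = 6.98029 m/s
F = 192.0160 * 6.98029 / 1000
F = 1.340 kN


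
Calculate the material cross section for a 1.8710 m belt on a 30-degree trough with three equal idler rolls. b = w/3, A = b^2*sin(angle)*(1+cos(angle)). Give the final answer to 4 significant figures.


b = 1.8710/3 = 0.623667 m
A = 0.623667^2 * sin(30 deg) * (1 + cos(30 deg))
A = 0.3629 m^2


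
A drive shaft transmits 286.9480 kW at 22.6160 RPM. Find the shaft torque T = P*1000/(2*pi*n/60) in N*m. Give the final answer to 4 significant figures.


omega = 2*pi*22.6160/60 = 2.36834 rad/s
T = 286.9480*1000 / 2.36834
T = 121200 N*m


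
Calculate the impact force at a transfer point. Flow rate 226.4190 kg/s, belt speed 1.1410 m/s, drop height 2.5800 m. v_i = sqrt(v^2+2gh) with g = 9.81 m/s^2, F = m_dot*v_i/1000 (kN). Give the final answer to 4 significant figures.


v_i = sqrt(1.1410^2 + 2*9.81*2.5800) = 7.20566 m/s
F = 226.4190 * 7.20566 / 1000
F = 1.631 kN


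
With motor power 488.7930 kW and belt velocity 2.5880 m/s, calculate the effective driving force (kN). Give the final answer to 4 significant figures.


Te = P / v = 488.7930 / 2.5880
Te = 188.9 kN


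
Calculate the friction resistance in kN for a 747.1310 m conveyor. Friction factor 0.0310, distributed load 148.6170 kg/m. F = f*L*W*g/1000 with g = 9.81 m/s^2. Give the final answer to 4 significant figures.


F = 0.0310 * 747.1310 * 148.6170 * 9.81 / 1000
F = 33.77 kN


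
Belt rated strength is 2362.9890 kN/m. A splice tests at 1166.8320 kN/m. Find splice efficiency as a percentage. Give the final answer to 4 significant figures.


Eff = 1166.8320 / 2362.9890 * 100
Eff = 49.38 %


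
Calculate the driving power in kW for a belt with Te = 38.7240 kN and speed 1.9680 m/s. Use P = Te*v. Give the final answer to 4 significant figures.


P = Te * v = 38.7240 * 1.9680
P = 76.21 kW


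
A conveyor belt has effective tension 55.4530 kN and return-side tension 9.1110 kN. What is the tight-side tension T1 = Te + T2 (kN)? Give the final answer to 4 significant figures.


T1 = Te + T2 = 55.4530 + 9.1110
T1 = 64.56 kN


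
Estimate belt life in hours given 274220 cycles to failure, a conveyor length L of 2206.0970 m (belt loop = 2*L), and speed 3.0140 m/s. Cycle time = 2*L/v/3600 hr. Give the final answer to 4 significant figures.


cycle_time = 2 * 2206.0970 / 3.0140 / 3600 = 0.406639 hr
life = 274220 * 0.406639 = 111500 hours


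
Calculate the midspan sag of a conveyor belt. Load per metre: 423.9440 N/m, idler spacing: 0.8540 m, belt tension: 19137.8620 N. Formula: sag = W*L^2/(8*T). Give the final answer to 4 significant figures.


sag = 423.9440 * 0.8540^2 / (8 * 19137.8620)
sag = 0.002019 m


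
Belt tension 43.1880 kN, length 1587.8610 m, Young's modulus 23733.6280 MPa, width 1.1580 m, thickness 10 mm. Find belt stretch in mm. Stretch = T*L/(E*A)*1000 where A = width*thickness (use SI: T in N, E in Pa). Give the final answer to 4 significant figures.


A = 1.1580 * 0.01 = 0.01158 m^2
Stretch = 43.1880*1000 * 1587.8610 / (23733.6280e6 * 0.01158) * 1000
Stretch = 249.5 mm


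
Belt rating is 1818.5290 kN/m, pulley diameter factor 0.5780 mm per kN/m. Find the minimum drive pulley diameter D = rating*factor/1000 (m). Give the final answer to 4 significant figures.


D = 1818.5290 * 0.5780 / 1000
D = 1.051 m


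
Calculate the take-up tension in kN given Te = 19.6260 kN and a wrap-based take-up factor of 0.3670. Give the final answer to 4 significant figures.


T_tu = 19.6260 * 0.3670
T_tu = 7.203 kN


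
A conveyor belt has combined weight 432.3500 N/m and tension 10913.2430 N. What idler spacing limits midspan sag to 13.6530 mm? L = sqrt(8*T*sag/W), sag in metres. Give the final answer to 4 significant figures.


sag = 13.6530/1000 = 0.013653 m
L = sqrt(8 * 10913.2430 * 0.013653 / 432.3500)
L = 1.660 m


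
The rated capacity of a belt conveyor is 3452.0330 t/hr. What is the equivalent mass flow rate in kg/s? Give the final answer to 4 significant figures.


m_dot = 3452.0330 * 1000 / 3600
m_dot = 958.9 kg/s


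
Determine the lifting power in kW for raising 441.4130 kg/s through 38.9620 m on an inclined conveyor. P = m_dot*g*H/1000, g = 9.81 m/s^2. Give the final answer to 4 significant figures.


P = 441.4130 * 9.81 * 38.9620 / 1000
P = 168.7 kW


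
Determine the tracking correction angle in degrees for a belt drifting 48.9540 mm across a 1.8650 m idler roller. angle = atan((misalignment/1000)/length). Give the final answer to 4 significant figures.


misalign_m = 48.9540 / 1000 = 0.048954 m
angle = atan(0.048954 / 1.8650)
angle = 1.504 deg


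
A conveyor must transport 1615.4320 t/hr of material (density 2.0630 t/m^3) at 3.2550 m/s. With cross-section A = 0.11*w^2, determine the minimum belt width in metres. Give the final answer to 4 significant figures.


A_req = 1615.4320 / (3.2550 * 2.0630 * 3600) = 0.0668245 m^2
w = sqrt(0.0668245 / 0.11)
w = 0.7794 m


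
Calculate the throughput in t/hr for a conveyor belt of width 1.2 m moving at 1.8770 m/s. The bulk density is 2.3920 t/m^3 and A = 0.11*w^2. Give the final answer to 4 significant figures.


A = 0.11 * 1.2^2 = 0.1584 m^2
C = 0.1584 * 1.8770 * 2.3920 * 3600
C = 2560 t/hr


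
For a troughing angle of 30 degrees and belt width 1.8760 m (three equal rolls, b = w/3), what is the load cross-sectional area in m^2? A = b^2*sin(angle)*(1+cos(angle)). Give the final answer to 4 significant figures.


b = 1.8760/3 = 0.625333 m
A = 0.625333^2 * sin(30 deg) * (1 + cos(30 deg))
A = 0.3648 m^2


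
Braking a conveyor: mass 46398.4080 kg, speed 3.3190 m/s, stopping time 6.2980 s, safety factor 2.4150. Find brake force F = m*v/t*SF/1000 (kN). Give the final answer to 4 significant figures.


F = 46398.4080 * 3.3190 / 6.2980 * 2.4150 / 1000
F = 59.05 kN


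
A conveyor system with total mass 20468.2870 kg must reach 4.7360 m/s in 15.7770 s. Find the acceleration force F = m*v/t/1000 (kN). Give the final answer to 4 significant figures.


F = 20468.2870 * 4.7360 / 15.7770 / 1000
F = 6.144 kN


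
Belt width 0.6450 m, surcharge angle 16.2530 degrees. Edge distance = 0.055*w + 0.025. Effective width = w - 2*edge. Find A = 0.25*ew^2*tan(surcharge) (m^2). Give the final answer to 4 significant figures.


edge = 0.055*0.6450 + 0.025 = 0.060475 m
ew = 0.6450 - 2*0.060475 = 0.52405 m
A = 0.25 * 0.52405^2 * tan(16.2530 deg)
A = 0.02002 m^2


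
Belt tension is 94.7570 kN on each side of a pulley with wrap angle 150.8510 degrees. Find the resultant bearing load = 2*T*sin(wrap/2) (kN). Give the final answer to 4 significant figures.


F = 2 * 94.7570 * sin(150.8510/2 deg)
F = 183.4 kN


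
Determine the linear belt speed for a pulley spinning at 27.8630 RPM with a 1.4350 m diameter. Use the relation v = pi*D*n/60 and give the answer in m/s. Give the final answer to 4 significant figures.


v = pi * 1.4350 * 27.8630 / 60
v = 2.094 m/s


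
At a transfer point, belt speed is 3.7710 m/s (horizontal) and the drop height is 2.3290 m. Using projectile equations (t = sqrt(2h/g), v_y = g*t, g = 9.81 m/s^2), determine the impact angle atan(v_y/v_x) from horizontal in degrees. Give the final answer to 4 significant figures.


t = sqrt(2*2.3290/9.81) = 0.689073 s
v_y = 9.81 * 0.689073 = 6.75981 m/s
angle = atan(6.75981 / 3.7710) = 60.84 deg


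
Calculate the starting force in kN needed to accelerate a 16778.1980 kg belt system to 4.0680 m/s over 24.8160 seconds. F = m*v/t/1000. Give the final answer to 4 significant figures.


F = 16778.1980 * 4.0680 / 24.8160 / 1000
F = 2.750 kN


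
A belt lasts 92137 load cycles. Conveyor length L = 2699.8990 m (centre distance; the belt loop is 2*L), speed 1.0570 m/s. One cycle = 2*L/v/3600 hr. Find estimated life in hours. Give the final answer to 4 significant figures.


cycle_time = 2 * 2699.8990 / 1.0570 / 3600 = 1.41906 hr
life = 92137 * 1.41906 = 130700 hours


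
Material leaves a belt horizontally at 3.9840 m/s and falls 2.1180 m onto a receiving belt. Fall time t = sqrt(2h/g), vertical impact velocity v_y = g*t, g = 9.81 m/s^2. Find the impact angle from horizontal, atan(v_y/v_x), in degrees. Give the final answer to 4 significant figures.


t = sqrt(2*2.1180/9.81) = 0.657118 s
v_y = 9.81 * 0.657118 = 6.44633 m/s
angle = atan(6.44633 / 3.9840) = 58.28 deg


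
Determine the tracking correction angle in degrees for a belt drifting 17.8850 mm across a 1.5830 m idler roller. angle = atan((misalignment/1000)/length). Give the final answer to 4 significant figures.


misalign_m = 17.8850 / 1000 = 0.017885 m
angle = atan(0.017885 / 1.5830)
angle = 0.6473 deg


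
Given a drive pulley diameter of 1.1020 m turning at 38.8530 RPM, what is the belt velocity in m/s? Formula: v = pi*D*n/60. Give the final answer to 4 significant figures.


v = pi * 1.1020 * 38.8530 / 60
v = 2.242 m/s


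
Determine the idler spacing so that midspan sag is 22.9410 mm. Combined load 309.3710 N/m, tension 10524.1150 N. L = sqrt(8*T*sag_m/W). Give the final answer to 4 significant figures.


sag = 22.9410/1000 = 0.022941 m
L = sqrt(8 * 10524.1150 * 0.022941 / 309.3710)
L = 2.499 m


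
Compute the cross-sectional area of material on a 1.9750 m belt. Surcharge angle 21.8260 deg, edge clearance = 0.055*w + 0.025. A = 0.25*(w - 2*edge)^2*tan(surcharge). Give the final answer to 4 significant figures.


edge = 0.055*1.9750 + 0.025 = 0.133625 m
ew = 1.9750 - 2*0.133625 = 1.70775 m
A = 0.25 * 1.70775^2 * tan(21.8260 deg)
A = 0.2920 m^2


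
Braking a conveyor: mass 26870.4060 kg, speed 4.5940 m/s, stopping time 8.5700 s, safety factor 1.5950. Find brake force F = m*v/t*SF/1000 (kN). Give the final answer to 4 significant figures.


F = 26870.4060 * 4.5940 / 8.5700 * 1.5950 / 1000
F = 22.97 kN


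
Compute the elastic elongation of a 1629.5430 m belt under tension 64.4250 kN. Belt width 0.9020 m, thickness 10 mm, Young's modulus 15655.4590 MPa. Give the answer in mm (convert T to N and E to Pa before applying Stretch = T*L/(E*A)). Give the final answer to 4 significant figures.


A = 0.9020 * 0.01 = 0.00902 m^2
Stretch = 64.4250*1000 * 1629.5430 / (15655.4590e6 * 0.00902) * 1000
Stretch = 743.4 mm


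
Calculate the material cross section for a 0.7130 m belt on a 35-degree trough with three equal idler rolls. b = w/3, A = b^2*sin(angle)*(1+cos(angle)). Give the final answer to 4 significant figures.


b = 0.7130/3 = 0.237667 m
A = 0.237667^2 * sin(35 deg) * (1 + cos(35 deg))
A = 0.05894 m^2


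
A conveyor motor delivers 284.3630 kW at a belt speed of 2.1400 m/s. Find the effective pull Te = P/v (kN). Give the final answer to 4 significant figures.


Te = P / v = 284.3630 / 2.1400
Te = 132.9 kN


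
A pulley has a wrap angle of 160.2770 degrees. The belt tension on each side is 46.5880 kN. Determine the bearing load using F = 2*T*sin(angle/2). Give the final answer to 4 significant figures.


F = 2 * 46.5880 * sin(160.2770/2 deg)
F = 91.80 kN


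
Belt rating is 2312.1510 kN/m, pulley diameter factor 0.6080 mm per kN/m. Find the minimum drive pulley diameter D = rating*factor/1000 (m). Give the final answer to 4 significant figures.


D = 2312.1510 * 0.6080 / 1000
D = 1.406 m


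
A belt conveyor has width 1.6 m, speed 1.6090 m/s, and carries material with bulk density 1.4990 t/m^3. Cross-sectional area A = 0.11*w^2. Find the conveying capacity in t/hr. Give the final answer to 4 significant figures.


A = 0.11 * 1.6^2 = 0.2816 m^2
C = 0.2816 * 1.6090 * 1.4990 * 3600
C = 2445 t/hr


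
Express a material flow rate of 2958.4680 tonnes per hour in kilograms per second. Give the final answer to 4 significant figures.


m_dot = 2958.4680 * 1000 / 3600
m_dot = 821.8 kg/s


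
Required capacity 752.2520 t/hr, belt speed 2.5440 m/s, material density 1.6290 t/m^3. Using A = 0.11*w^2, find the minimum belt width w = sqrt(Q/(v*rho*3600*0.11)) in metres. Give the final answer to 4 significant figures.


A_req = 752.2520 / (2.5440 * 1.6290 * 3600) = 0.0504223 m^2
w = sqrt(0.0504223 / 0.11)
w = 0.6770 m


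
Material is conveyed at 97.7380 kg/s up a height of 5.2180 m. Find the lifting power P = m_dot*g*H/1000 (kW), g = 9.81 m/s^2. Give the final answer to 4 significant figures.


P = 97.7380 * 9.81 * 5.2180 / 1000
P = 5.003 kW


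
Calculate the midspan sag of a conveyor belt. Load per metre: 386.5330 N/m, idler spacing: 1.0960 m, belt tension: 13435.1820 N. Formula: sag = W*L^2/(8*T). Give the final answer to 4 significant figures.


sag = 386.5330 * 1.0960^2 / (8 * 13435.1820)
sag = 0.004320 m


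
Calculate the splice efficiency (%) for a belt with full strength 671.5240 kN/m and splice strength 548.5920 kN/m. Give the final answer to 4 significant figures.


Eff = 548.5920 / 671.5240 * 100
Eff = 81.69 %


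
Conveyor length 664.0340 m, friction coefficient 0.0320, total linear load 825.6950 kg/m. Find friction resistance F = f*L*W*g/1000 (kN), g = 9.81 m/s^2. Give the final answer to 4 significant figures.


F = 0.0320 * 664.0340 * 825.6950 * 9.81 / 1000
F = 172.1 kN


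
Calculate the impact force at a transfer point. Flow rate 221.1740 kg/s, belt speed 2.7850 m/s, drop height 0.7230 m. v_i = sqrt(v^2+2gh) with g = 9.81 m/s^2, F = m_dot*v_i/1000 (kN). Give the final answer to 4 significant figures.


v_i = sqrt(2.7850^2 + 2*9.81*0.7230) = 4.68417 m/s
F = 221.1740 * 4.68417 / 1000
F = 1.036 kN


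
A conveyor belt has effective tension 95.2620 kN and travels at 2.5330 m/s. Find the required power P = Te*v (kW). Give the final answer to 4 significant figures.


P = Te * v = 95.2620 * 2.5330
P = 241.3 kW


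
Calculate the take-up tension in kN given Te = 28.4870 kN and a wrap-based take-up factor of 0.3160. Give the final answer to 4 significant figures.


T_tu = 28.4870 * 0.3160
T_tu = 9.002 kN


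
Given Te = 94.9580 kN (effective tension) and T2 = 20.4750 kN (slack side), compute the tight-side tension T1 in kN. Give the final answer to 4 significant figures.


T1 = Te + T2 = 94.9580 + 20.4750
T1 = 115.4 kN


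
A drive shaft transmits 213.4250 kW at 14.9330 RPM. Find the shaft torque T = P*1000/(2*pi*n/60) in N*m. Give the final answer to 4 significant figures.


omega = 2*pi*14.9330/60 = 1.56378 rad/s
T = 213.4250*1000 / 1.56378
T = 136500 N*m


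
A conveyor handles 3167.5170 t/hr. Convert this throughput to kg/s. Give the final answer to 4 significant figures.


m_dot = 3167.5170 * 1000 / 3600
m_dot = 879.9 kg/s


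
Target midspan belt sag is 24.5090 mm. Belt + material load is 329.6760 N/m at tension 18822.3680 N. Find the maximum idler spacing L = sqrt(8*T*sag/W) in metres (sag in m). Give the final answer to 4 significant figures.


sag = 24.5090/1000 = 0.024509 m
L = sqrt(8 * 18822.3680 * 0.024509 / 329.6760)
L = 3.346 m


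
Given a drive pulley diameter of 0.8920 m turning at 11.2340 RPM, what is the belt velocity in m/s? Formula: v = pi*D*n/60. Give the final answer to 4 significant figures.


v = pi * 0.8920 * 11.2340 / 60
v = 0.5247 m/s


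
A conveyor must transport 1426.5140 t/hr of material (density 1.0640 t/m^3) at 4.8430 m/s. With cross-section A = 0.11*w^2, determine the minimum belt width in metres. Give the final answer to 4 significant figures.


A_req = 1426.5140 / (4.8430 * 1.0640 * 3600) = 0.0768984 m^2
w = sqrt(0.0768984 / 0.11)
w = 0.8361 m


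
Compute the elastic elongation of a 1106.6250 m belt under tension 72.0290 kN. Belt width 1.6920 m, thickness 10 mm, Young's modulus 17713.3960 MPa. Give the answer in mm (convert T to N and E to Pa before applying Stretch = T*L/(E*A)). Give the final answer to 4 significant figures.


A = 1.6920 * 0.01 = 0.01692 m^2
Stretch = 72.0290*1000 * 1106.6250 / (17713.3960e6 * 0.01692) * 1000
Stretch = 266.0 mm


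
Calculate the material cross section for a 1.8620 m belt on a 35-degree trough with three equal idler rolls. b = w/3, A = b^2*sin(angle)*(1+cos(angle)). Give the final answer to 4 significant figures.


b = 1.8620/3 = 0.620667 m
A = 0.620667^2 * sin(35 deg) * (1 + cos(35 deg))
A = 0.4020 m^2


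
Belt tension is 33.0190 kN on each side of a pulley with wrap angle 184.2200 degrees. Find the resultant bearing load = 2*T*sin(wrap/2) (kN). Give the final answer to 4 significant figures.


F = 2 * 33.0190 * sin(184.2200/2 deg)
F = 65.99 kN


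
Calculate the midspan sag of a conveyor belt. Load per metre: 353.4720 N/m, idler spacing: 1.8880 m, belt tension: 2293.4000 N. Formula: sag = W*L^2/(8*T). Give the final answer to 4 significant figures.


sag = 353.4720 * 1.8880^2 / (8 * 2293.4000)
sag = 0.06867 m


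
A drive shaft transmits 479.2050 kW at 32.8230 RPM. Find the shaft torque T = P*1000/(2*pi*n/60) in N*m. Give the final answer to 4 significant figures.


omega = 2*pi*32.8230/60 = 3.43722 rad/s
T = 479.2050*1000 / 3.43722
T = 139400 N*m


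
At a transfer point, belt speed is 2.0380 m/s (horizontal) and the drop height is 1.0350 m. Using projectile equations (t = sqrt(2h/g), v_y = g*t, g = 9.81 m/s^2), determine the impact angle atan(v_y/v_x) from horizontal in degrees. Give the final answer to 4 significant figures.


t = sqrt(2*1.0350/9.81) = 0.459357 s
v_y = 9.81 * 0.459357 = 4.50629 m/s
angle = atan(4.50629 / 2.0380) = 65.66 deg


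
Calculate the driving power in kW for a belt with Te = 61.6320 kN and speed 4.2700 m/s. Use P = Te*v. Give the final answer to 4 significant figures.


P = Te * v = 61.6320 * 4.2700
P = 263.2 kW


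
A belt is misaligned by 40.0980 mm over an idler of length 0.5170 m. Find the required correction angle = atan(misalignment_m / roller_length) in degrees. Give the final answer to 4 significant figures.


misalign_m = 40.0980 / 1000 = 0.040098 m
angle = atan(0.040098 / 0.5170)
angle = 4.435 deg
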